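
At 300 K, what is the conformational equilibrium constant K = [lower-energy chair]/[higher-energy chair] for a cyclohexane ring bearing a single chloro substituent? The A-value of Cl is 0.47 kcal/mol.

K ≈ 2.20

One chair has the chloro group axial (E = 0.47 kcal/mol) and the other has it equatorial (E = 0).
ΔG = 0.47 kcal/mol between the two chairs.
K = exp(ΔG/RT) with R = 1.987×10⁻³ kcal mol⁻¹ K⁻¹ and T = 300 K gives K ≈ 2.2.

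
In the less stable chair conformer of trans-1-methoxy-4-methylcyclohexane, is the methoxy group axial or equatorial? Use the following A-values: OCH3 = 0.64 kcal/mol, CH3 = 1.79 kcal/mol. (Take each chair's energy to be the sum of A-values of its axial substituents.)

C1 and C4 have opposite parity, so for the trans isomer the two substituents are e,e in one chair and a,a in the other.
Chair I (methoxy axial, methyl axial): E = 2.43 kcal/mol.
Chair II (methoxy equatorial, methyl equatorial): E = 0.00 kcal/mol.
Chair I is the less stable (higher-energy) conformer, and in that chair the methoxy group is axial.

axial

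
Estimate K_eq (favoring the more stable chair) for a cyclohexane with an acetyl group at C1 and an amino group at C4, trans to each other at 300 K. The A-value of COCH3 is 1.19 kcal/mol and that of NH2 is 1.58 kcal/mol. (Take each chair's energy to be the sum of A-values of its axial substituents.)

K ≈ 104

C1 and C4 have opposite parity, so for the trans isomer the two substituents are e,e in one chair and a,a in the other.
Chair I (acetyl axial, amino axial): E = 2.77 kcal/mol; chair II (acetyl equatorial, amino equatorial): E = 0.00 kcal/mol.
ΔG = 2.77 kcal/mol between the two chairs.
K = exp(ΔG/RT) with R = 1.987×10⁻³ kcal mol⁻¹ K⁻¹ and T = 300 K gives K ≈ 104.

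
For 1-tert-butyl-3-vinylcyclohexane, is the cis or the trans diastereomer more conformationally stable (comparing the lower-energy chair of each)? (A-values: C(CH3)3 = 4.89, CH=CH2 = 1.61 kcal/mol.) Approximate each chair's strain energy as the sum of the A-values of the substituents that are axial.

cis

At 1,3 positions (parity same): cis → (e,e or a,a); trans → (a,e or e,a).
Best chair for cis: E = 0.00 kcal/mol; best chair for trans: E = 1.61 kcal/mol.
The cis isomer is lower by 1.61 kcal/mol.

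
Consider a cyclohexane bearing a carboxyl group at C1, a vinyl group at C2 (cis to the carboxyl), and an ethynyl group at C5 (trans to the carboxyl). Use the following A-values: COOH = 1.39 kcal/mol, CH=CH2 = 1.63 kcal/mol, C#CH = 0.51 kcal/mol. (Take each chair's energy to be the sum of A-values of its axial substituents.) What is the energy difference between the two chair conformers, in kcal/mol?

Chair I (carboxyl axial, vinyl equatorial, ethynyl equatorial): E = 1.39 kcal/mol.
Chair II (carboxyl equatorial, vinyl axial, ethynyl axial): E = 2.14 kcal/mol.
ΔE = 2.14 − 1.39 = 0.75 kcal/mol; chair I is more stable.

0.75 kcal/mol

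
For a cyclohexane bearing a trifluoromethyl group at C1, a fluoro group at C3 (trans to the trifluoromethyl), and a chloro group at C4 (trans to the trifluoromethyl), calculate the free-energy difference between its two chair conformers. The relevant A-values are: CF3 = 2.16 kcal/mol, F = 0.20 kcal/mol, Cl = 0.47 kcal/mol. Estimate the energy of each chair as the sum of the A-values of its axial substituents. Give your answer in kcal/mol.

2.43 kcal/mol

Chair I (trifluoromethyl axial, fluoro equatorial, chloro axial): E = 2.63 kcal/mol.
Chair II (trifluoromethyl equatorial, fluoro axial, chloro equatorial): E = 0.20 kcal/mol.
ΔE = 2.63 − 0.20 = 2.43 kcal/mol; chair II is more stable.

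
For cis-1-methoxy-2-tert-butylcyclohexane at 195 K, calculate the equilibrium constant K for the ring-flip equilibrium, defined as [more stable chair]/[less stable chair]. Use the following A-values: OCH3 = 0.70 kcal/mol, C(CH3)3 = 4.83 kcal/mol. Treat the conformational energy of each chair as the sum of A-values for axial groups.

K ≈ 42575

C1 and C2 have opposite parity, so for the cis isomer the two substituents are one axial and one equatorial in each chair.
Chair I (methoxy axial, tert-butyl equatorial): E = 0.70 kcal/mol; chair II (methoxy equatorial, tert-butyl axial): E = 4.83 kcal/mol.
ΔG = 4.13 kcal/mol between the two chairs.
K = exp(ΔG/RT) with R = 1.987×10⁻³ kcal mol⁻¹ K⁻¹ and T = 195 K gives K ≈ 4.26e+04.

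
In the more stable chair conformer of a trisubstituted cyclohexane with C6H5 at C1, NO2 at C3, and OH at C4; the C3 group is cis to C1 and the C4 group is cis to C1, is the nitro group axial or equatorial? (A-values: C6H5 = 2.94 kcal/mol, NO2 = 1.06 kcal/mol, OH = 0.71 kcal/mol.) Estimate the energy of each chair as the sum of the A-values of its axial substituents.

Chair I (phenyl axial, nitro axial, hydroxyl equatorial): E = 4.00 kcal/mol.
Chair II (phenyl equatorial, nitro equatorial, hydroxyl axial): E = 0.71 kcal/mol.
Chair II is the more stable (lower-energy) conformer, and in that chair the nitro group is equatorial.

equatorial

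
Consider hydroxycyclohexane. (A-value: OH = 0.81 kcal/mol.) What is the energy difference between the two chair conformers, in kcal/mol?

0.81 kcal/mol

A monosubstituted cyclohexane has one chair with the hydroxyl group axial (E = A = 0.81 kcal/mol) and one with it equatorial (E = 0).
ΔE = 0.81 − 0 = 0.81 kcal/mol.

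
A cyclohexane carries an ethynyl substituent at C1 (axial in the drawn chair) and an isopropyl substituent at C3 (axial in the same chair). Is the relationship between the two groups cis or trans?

C1 and C3 have the same parity, so their axial bonds point in the same direction.
With same-parity carbons, two substituents on the same face are both axial or both equatorial; opposite faces give one of each.
Here the groups are axial/axial → same face → cis.

cis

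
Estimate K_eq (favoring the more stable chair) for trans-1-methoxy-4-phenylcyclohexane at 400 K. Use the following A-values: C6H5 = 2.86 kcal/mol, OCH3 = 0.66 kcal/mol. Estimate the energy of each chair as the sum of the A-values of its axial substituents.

K ≈ 83.8

C1 and C4 have opposite parity, so for the trans isomer the two substituents are e,e in one chair and a,a in the other.
Chair I (phenyl axial, methoxy axial): E = 3.52 kcal/mol; chair II (phenyl equatorial, methoxy equatorial): E = 0.00 kcal/mol.
ΔG = 3.52 kcal/mol between the two chairs.
K = exp(ΔG/RT) with R = 1.987×10⁻³ kcal mol⁻¹ K⁻¹ and T = 400 K gives K ≈ 83.8.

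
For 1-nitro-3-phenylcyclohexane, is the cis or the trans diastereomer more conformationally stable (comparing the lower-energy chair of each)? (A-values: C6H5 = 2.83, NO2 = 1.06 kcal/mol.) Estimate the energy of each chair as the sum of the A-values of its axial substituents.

At 1,3 positions (parity same): cis → (e,e or a,a); trans → (a,e or e,a).
Best chair for cis: E = 0.00 kcal/mol; best chair for trans: E = 1.06 kcal/mol.
The cis isomer is lower by 1.06 kcal/mol.

cis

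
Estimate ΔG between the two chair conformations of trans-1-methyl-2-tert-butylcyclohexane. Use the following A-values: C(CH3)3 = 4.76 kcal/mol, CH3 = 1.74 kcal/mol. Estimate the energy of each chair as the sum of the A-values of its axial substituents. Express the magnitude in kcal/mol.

C1 and C2 have opposite parity, so for the trans isomer the two substituents are e,e in one chair and a,a in the other.
Chair I (tert-butyl axial, methyl axial): E = 6.50 kcal/mol.
Chair II (tert-butyl equatorial, methyl equatorial): E = 0.00 kcal/mol.
ΔE = 6.50 − 0.00 = 6.50 kcal/mol; chair II is more stable.

6.50 kcal/mol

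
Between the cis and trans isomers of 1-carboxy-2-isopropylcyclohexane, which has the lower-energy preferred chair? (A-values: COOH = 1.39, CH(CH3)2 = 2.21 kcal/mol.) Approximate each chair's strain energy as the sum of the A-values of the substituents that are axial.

At 1,2 positions (parity opposite): cis → (a,e or e,a); trans → (e,e or a,a).
Best chair for cis: E = 1.39 kcal/mol; best chair for trans: E = 0.00 kcal/mol.
The trans isomer is lower by 1.39 kcal/mol.

trans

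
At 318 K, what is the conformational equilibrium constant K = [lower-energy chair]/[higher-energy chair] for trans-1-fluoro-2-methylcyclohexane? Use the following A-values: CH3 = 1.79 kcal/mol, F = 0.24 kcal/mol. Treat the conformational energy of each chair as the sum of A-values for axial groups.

K ≈ 24.8

C1 and C2 have opposite parity, so for the trans isomer the two substituents are e,e in one chair and a,a in the other.
Chair I (methyl axial, fluoro axial): E = 2.03 kcal/mol; chair II (methyl equatorial, fluoro equatorial): E = 0.00 kcal/mol.
ΔG = 2.03 kcal/mol between the two chairs.
K = exp(ΔG/RT) with R = 1.987×10⁻³ kcal mol⁻¹ K⁻¹ and T = 318 K gives K ≈ 24.8.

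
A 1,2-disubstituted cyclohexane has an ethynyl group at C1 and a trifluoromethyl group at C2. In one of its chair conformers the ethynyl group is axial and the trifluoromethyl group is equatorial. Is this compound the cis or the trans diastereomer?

cis

C1 and C2 have opposite parity, so their axial bonds point in opposite directions.
With opposite-parity carbons, two substituents on the same face are one axial and one equatorial; opposite faces give both axial or both equatorial.
Here the groups are axial/equatorial → same face → cis.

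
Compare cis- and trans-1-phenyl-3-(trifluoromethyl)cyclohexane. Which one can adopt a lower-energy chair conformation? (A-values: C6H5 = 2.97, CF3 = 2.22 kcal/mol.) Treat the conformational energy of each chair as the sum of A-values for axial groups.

At 1,3 positions (parity same): cis → (e,e or a,a); trans → (a,e or e,a).
Best chair for cis: E = 0.00 kcal/mol; best chair for trans: E = 2.22 kcal/mol.
The cis isomer is lower by 2.22 kcal/mol.

cis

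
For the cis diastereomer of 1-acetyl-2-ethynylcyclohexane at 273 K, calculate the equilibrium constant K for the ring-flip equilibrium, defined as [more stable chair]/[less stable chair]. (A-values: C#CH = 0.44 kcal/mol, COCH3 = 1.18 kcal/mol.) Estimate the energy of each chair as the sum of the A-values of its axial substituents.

K ≈ 3.91

C1 and C2 have opposite parity, so for the cis isomer the two substituents are one axial and one equatorial in each chair.
Chair I (ethynyl axial, acetyl equatorial): E = 0.44 kcal/mol; chair II (ethynyl equatorial, acetyl axial): E = 1.18 kcal/mol.
ΔG = 0.74 kcal/mol between the two chairs.
K = exp(ΔG/RT) with R = 1.987×10⁻³ kcal mol⁻¹ K⁻¹ and T = 273 K gives K ≈ 3.91.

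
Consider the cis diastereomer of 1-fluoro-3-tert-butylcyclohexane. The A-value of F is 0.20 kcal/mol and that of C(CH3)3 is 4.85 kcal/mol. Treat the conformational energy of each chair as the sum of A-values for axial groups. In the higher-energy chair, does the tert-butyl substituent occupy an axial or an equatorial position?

axial

C1 and C3 have the same parity, so for the cis isomer the two substituents are e,e in one chair and a,a in the other.
Chair I (fluoro axial, tert-butyl axial): E = 5.05 kcal/mol.
Chair II (fluoro equatorial, tert-butyl equatorial): E = 0.00 kcal/mol.
Chair I is the less stable (higher-energy) conformer, and in that chair the tert-butyl group is axial.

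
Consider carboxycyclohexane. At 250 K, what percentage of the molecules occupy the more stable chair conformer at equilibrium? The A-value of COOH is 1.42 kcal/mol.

94.6%

One chair has the carboxyl group axial (E = 1.42 kcal/mol) and the other has it equatorial (E = 0).
ΔG = 1.42 kcal/mol between the two chairs.
K = exp(ΔG/RT) with R = 1.987×10⁻³ kcal mol⁻¹ K⁻¹ and T = 250 K gives K ≈ 17.4.
Fraction in the lower-energy chair = K/(K+1) = 94.6%.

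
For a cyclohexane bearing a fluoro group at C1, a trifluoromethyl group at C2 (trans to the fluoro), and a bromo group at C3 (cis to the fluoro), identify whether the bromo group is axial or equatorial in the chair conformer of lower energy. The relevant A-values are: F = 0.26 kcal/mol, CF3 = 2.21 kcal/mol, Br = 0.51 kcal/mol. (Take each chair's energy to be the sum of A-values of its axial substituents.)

equatorial

Chair I (fluoro axial, trifluoromethyl axial, bromo axial): E = 2.98 kcal/mol.
Chair II (fluoro equatorial, trifluoromethyl equatorial, bromo equatorial): E = 0.00 kcal/mol.
Chair II is the more stable (lower-energy) conformer, and in that chair the bromo group is equatorial.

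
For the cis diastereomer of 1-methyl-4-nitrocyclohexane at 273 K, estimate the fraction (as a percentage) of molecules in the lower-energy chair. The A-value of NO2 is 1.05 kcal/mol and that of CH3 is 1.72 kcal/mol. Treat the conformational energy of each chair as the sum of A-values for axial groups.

77.5%

C1 and C4 have opposite parity, so for the cis isomer the two substituents are one axial and one equatorial in each chair.
Chair I (nitro axial, methyl equatorial): E = 1.05 kcal/mol; chair II (nitro equatorial, methyl axial): E = 1.72 kcal/mol.
ΔG = 0.67 kcal/mol between the two chairs.
K = exp(ΔG/RT) with R = 1.987×10⁻³ kcal mol⁻¹ K⁻¹ and T = 273 K gives K ≈ 3.44.
Fraction in the lower-energy chair = K/(K+1) = 77.5%.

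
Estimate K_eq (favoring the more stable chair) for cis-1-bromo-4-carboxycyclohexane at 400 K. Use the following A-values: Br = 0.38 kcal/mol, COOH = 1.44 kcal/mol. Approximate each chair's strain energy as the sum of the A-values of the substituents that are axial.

K ≈ 3.79

C1 and C4 have opposite parity, so for the cis isomer the two substituents are one axial and one equatorial in each chair.
Chair I (bromo axial, carboxyl equatorial): E = 0.38 kcal/mol; chair II (bromo equatorial, carboxyl axial): E = 1.44 kcal/mol.
ΔG = 1.06 kcal/mol between the two chairs.
K = exp(ΔG/RT) with R = 1.987×10⁻³ kcal mol⁻¹ K⁻¹ and T = 400 K gives K ≈ 3.79.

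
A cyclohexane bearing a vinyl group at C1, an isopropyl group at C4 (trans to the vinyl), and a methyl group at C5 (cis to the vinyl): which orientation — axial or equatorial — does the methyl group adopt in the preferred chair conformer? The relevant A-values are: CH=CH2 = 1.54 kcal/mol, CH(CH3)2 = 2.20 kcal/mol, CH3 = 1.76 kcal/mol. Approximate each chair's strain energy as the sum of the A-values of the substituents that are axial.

equatorial

Chair I (vinyl axial, isopropyl axial, methyl axial): E = 5.50 kcal/mol.
Chair II (vinyl equatorial, isopropyl equatorial, methyl equatorial): E = 0.00 kcal/mol.
Chair II is the more stable (lower-energy) conformer, and in that chair the methyl group is equatorial.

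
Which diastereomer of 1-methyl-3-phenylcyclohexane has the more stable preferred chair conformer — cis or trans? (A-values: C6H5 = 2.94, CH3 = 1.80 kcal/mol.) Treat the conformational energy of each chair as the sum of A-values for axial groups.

cis

At 1,3 positions (parity same): cis → (e,e or a,a); trans → (a,e or e,a).
Best chair for cis: E = 0.00 kcal/mol; best chair for trans: E = 1.80 kcal/mol.
The cis isomer is lower by 1.80 kcal/mol.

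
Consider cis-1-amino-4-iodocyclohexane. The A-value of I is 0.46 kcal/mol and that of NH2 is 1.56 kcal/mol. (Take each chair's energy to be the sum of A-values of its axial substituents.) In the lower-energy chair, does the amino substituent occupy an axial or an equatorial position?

equatorial

C1 and C4 have opposite parity, so for the cis isomer the two substituents are one axial and one equatorial in each chair.
Chair I (iodo axial, amino equatorial): E = 0.46 kcal/mol.
Chair II (iodo equatorial, amino axial): E = 1.56 kcal/mol.
Chair I is the more stable (lower-energy) conformer, and in that chair the amino group is equatorial.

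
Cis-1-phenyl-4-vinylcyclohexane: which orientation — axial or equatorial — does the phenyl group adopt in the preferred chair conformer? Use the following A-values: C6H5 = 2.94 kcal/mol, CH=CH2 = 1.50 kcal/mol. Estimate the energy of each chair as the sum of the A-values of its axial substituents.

equatorial

C1 and C4 have opposite parity, so for the cis isomer the two substituents are one axial and one equatorial in each chair.
Chair I (phenyl axial, vinyl equatorial): E = 2.94 kcal/mol.
Chair II (phenyl equatorial, vinyl axial): E = 1.50 kcal/mol.
Chair II is the more stable (lower-energy) conformer, and in that chair the phenyl group is equatorial.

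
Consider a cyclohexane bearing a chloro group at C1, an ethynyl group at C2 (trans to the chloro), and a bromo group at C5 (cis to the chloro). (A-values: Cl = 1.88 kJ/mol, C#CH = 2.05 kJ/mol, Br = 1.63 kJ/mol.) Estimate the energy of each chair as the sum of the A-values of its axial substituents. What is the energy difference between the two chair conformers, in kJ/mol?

5.56 kJ/mol

Chair I (chloro axial, ethynyl axial, bromo axial): E = 5.56 kJ/mol.
Chair II (chloro equatorial, ethynyl equatorial, bromo equatorial): E = 0.00 kJ/mol.
ΔE = 5.56 − 0.00 = 5.56 kJ/mol; chair II is more stable.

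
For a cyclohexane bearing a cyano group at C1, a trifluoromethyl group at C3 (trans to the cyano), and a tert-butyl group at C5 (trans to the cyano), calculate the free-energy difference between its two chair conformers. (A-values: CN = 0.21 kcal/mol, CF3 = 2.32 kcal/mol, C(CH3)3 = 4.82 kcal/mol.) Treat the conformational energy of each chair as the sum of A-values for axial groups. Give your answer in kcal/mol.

6.93 kcal/mol

Chair I (cyano axial, trifluoromethyl equatorial, tert-butyl equatorial): E = 0.21 kcal/mol.
Chair II (cyano equatorial, trifluoromethyl axial, tert-butyl axial): E = 7.14 kcal/mol.
ΔE = 7.14 − 0.21 = 6.93 kcal/mol; chair I is more stable.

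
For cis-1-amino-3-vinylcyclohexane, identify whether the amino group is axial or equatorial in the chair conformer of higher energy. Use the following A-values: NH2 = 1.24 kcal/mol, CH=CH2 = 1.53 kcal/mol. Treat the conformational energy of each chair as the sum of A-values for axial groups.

C1 and C3 have the same parity, so for the cis isomer the two substituents are e,e in one chair and a,a in the other.
Chair I (amino axial, vinyl axial): E = 2.77 kcal/mol.
Chair II (amino equatorial, vinyl equatorial): E = 0.00 kcal/mol.
Chair I is the less stable (higher-energy) conformer, and in that chair the amino group is axial.

axial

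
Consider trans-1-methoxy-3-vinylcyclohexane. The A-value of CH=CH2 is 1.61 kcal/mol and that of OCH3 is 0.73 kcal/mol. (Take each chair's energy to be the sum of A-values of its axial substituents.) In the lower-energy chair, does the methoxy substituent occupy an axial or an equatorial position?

axial

C1 and C3 have the same parity, so for the trans isomer the two substituents are one axial and one equatorial in each chair.
Chair I (vinyl axial, methoxy equatorial): E = 1.61 kcal/mol.
Chair II (vinyl equatorial, methoxy axial): E = 0.73 kcal/mol.
Chair II is the more stable (lower-energy) conformer, and in that chair the methoxy group is axial.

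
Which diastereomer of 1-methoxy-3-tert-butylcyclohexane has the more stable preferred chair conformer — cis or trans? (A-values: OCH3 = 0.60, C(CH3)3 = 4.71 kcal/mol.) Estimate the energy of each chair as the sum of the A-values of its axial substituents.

cis

At 1,3 positions (parity same): cis → (e,e or a,a); trans → (a,e or e,a).
Best chair for cis: E = 0.00 kcal/mol; best chair for trans: E = 0.60 kcal/mol.
The cis isomer is lower by 0.60 kcal/mol.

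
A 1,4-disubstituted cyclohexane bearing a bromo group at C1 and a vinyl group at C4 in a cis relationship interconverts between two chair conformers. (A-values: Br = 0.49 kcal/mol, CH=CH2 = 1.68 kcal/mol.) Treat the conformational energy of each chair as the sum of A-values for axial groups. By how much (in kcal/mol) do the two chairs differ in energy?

C1 and C4 have opposite parity, so for the cis isomer the two substituents are one axial and one equatorial in each chair.
Chair I (bromo axial, vinyl equatorial): E = 0.49 kcal/mol.
Chair II (bromo equatorial, vinyl axial): E = 1.68 kcal/mol.
ΔE = 1.68 − 0.49 = 1.19 kcal/mol; chair I is more stable.

1.19 kcal/mol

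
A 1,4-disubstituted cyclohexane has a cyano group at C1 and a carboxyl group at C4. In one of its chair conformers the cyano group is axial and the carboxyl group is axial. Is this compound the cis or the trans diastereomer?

trans

C1 and C4 have opposite parity, so their axial bonds point in opposite directions.
With opposite-parity carbons, two substituents on the same face are one axial and one equatorial; opposite faces give both axial or both equatorial.
Here the groups are axial/axial → opposite face → trans.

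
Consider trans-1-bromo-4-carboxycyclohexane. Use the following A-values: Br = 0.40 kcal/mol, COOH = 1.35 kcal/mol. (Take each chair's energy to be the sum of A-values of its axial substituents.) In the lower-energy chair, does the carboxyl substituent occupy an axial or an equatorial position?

equatorial

C1 and C4 have opposite parity, so for the trans isomer the two substituents are e,e in one chair and a,a in the other.
Chair I (bromo axial, carboxyl axial): E = 1.75 kcal/mol.
Chair II (bromo equatorial, carboxyl equatorial): E = 0.00 kcal/mol.
Chair II is the more stable (lower-energy) conformer, and in that chair the carboxyl group is equatorial.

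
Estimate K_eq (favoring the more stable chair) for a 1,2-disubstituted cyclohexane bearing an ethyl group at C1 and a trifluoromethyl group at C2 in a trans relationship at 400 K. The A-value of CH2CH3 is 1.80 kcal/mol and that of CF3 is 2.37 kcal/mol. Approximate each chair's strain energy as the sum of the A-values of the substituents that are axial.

C1 and C2 have opposite parity, so for the trans isomer the two substituents are e,e in one chair and a,a in the other.
Chair I (ethyl axial, trifluoromethyl axial): E = 4.17 kcal/mol; chair II (ethyl equatorial, trifluoromethyl equatorial): E = 0.00 kcal/mol.
ΔG = 4.17 kcal/mol between the two chairs.
K = exp(ΔG/RT) with R = 1.987×10⁻³ kcal mol⁻¹ K⁻¹ and T = 400 K gives K ≈ 190.

K ≈ 190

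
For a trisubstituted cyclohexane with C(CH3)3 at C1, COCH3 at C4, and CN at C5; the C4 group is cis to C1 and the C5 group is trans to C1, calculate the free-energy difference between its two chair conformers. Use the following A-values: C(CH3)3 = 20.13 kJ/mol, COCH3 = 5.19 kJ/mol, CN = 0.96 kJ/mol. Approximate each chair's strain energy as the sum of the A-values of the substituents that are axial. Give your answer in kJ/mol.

13.98 kJ/mol

Chair I (tert-butyl axial, acetyl equatorial, cyano equatorial): E = 20.13 kJ/mol.
Chair II (tert-butyl equatorial, acetyl axial, cyano axial): E = 6.15 kJ/mol.
ΔE = 20.13 − 6.15 = 13.98 kJ/mol; chair II is more stable.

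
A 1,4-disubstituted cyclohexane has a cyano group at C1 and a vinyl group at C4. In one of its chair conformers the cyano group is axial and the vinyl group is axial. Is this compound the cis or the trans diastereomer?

trans

C1 and C4 have opposite parity, so their axial bonds point in opposite directions.
With opposite-parity carbons, two substituents on the same face are one axial and one equatorial; opposite faces give both axial or both equatorial.
Here the groups are axial/axial → opposite face → trans.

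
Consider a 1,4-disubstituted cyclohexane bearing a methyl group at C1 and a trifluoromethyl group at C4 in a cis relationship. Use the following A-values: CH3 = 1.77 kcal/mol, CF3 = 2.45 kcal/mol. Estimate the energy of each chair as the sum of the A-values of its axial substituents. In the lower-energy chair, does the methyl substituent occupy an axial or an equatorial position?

C1 and C4 have opposite parity, so for the cis isomer the two substituents are one axial and one equatorial in each chair.
Chair I (methyl axial, trifluoromethyl equatorial): E = 1.77 kcal/mol.
Chair II (methyl equatorial, trifluoromethyl axial): E = 2.45 kcal/mol.
Chair I is the more stable (lower-energy) conformer, and in that chair the methyl group is axial.

axial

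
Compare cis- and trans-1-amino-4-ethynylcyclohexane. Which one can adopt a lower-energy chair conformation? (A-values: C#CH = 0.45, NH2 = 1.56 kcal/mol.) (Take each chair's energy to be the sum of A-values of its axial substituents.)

At 1,4 positions (parity opposite): cis → (a,e or e,a); trans → (e,e or a,a).
Best chair for cis: E = 0.45 kcal/mol; best chair for trans: E = 0.00 kcal/mol.
The trans isomer is lower by 0.45 kcal/mol.

trans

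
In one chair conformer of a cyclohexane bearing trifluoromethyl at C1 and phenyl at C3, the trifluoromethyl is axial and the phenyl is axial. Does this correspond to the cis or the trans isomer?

C1 and C3 have the same parity, so their axial bonds point in the same direction.
With same-parity carbons, two substituents on the same face are both axial or both equatorial; opposite faces give one of each.
Here the groups are axial/axial → same face → cis.

cis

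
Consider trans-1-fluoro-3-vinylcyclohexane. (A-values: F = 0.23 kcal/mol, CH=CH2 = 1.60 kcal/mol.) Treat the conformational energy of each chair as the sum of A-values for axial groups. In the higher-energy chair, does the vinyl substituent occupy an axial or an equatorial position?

C1 and C3 have the same parity, so for the trans isomer the two substituents are one axial and one equatorial in each chair.
Chair I (fluoro axial, vinyl equatorial): E = 0.23 kcal/mol.
Chair II (fluoro equatorial, vinyl axial): E = 1.60 kcal/mol.
Chair II is the less stable (higher-energy) conformer, and in that chair the vinyl group is axial.

axial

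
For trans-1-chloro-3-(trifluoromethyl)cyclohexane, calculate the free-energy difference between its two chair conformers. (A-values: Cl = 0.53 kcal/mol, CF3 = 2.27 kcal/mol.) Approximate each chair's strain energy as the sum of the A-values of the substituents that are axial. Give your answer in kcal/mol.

C1 and C3 have the same parity, so for the trans isomer the two substituents are one axial and one equatorial in each chair.
Chair I (chloro axial, trifluoromethyl equatorial): E = 0.53 kcal/mol.
Chair II (chloro equatorial, trifluoromethyl axial): E = 2.27 kcal/mol.
ΔE = 2.27 − 0.53 = 1.74 kcal/mol; chair I is more stable.

1.74 kcal/mol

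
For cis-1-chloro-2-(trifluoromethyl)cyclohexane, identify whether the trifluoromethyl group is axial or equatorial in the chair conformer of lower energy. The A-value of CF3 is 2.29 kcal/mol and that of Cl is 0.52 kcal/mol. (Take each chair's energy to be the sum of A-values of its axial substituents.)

C1 and C2 have opposite parity, so for the cis isomer the two substituents are one axial and one equatorial in each chair.
Chair I (trifluoromethyl axial, chloro equatorial): E = 2.29 kcal/mol.
Chair II (trifluoromethyl equatorial, chloro axial): E = 0.52 kcal/mol.
Chair II is the more stable (lower-energy) conformer, and in that chair the trifluoromethyl group is equatorial.

equatorial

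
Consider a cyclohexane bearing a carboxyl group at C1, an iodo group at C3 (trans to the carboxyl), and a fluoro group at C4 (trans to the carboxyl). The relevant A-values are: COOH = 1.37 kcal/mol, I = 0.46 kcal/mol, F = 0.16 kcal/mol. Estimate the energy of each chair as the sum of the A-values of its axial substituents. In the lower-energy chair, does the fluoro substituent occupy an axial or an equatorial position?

Chair I (carboxyl axial, iodo equatorial, fluoro axial): E = 1.53 kcal/mol.
Chair II (carboxyl equatorial, iodo axial, fluoro equatorial): E = 0.46 kcal/mol.
Chair II is the more stable (lower-energy) conformer, and in that chair the fluoro group is equatorial.

equatorial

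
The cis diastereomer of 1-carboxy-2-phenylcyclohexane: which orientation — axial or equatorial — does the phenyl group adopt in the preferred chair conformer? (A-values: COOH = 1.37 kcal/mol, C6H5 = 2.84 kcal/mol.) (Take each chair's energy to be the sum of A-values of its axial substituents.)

equatorial

C1 and C2 have opposite parity, so for the cis isomer the two substituents are one axial and one equatorial in each chair.
Chair I (carboxyl axial, phenyl equatorial): E = 1.37 kcal/mol.
Chair II (carboxyl equatorial, phenyl axial): E = 2.84 kcal/mol.
Chair I is the more stable (lower-energy) conformer, and in that chair the phenyl group is equatorial.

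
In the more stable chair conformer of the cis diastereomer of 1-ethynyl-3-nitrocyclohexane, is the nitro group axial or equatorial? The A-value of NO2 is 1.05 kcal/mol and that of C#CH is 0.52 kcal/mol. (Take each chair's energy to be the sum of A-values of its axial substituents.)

C1 and C3 have the same parity, so for the cis isomer the two substituents are e,e in one chair and a,a in the other.
Chair I (nitro axial, ethynyl axial): E = 1.57 kcal/mol.
Chair II (nitro equatorial, ethynyl equatorial): E = 0.00 kcal/mol.
Chair II is the more stable (lower-energy) conformer, and in that chair the nitro group is equatorial.

equatorial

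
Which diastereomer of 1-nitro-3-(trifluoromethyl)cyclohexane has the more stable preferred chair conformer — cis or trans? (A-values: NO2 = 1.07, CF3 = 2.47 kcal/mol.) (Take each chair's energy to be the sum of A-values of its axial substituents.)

At 1,3 positions (parity same): cis → (e,e or a,a); trans → (a,e or e,a).
Best chair for cis: E = 0.00 kcal/mol; best chair for trans: E = 1.07 kcal/mol.
The cis isomer is lower by 1.07 kcal/mol.

cis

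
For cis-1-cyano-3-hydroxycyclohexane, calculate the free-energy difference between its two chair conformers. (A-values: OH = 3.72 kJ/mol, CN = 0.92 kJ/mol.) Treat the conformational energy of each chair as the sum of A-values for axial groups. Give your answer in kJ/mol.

C1 and C3 have the same parity, so for the cis isomer the two substituents are e,e in one chair and a,a in the other.
Chair I (hydroxyl axial, cyano axial): E = 4.64 kJ/mol.
Chair II (hydroxyl equatorial, cyano equatorial): E = 0.00 kJ/mol.
ΔE = 4.64 − 0.00 = 4.64 kJ/mol; chair II is more stable.

4.64 kJ/mol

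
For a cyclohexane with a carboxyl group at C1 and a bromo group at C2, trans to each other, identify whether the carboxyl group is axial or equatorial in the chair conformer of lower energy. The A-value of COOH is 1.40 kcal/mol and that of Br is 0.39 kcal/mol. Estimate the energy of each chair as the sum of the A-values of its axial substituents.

equatorial

C1 and C2 have opposite parity, so for the trans isomer the two substituents are e,e in one chair and a,a in the other.
Chair I (carboxyl axial, bromo axial): E = 1.79 kcal/mol.
Chair II (carboxyl equatorial, bromo equatorial): E = 0.00 kcal/mol.
Chair II is the more stable (lower-energy) conformer, and in that chair the carboxyl group is equatorial.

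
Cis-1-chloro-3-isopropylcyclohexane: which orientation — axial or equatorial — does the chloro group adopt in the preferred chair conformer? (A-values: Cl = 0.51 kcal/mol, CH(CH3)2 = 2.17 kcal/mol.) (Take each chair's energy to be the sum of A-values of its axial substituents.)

C1 and C3 have the same parity, so for the cis isomer the two substituents are e,e in one chair and a,a in the other.
Chair I (chloro axial, isopropyl axial): E = 2.68 kcal/mol.
Chair II (chloro equatorial, isopropyl equatorial): E = 0.00 kcal/mol.
Chair II is the more stable (lower-energy) conformer, and in that chair the chloro group is equatorial.

equatorial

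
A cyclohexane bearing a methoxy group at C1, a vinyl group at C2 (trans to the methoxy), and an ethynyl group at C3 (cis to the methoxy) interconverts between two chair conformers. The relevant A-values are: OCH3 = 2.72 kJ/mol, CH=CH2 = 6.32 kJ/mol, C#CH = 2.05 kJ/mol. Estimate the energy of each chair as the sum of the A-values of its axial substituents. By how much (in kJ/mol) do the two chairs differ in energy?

Chair I (methoxy axial, vinyl axial, ethynyl axial): E = 11.09 kJ/mol.
Chair II (methoxy equatorial, vinyl equatorial, ethynyl equatorial): E = 0.00 kJ/mol.
ΔE = 11.09 − 0.00 = 11.09 kJ/mol; chair II is more stable.

11.09 kJ/mol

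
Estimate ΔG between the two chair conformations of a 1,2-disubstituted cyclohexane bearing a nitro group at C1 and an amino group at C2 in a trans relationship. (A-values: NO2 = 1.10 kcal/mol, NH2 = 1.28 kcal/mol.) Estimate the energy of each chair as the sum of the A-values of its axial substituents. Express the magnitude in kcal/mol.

2.38 kcal/mol

C1 and C2 have opposite parity, so for the trans isomer the two substituents are e,e in one chair and a,a in the other.
Chair I (nitro axial, amino axial): E = 2.38 kcal/mol.
Chair II (nitro equatorial, amino equatorial): E = 0.00 kcal/mol.
ΔE = 2.38 − 0.00 = 2.38 kcal/mol; chair II is more stable.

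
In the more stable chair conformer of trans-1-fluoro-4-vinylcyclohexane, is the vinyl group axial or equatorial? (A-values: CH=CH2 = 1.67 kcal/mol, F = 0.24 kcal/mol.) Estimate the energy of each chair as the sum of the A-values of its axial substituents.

C1 and C4 have opposite parity, so for the trans isomer the two substituents are e,e in one chair and a,a in the other.
Chair I (vinyl axial, fluoro axial): E = 1.91 kcal/mol.
Chair II (vinyl equatorial, fluoro equatorial): E = 0.00 kcal/mol.
Chair II is the more stable (lower-energy) conformer, and in that chair the vinyl group is equatorial.

equatorial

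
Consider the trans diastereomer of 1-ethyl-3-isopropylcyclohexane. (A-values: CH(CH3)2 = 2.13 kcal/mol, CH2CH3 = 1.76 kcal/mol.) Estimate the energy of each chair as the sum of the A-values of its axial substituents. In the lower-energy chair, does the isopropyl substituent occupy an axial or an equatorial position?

C1 and C3 have the same parity, so for the trans isomer the two substituents are one axial and one equatorial in each chair.
Chair I (isopropyl axial, ethyl equatorial): E = 2.13 kcal/mol.
Chair II (isopropyl equatorial, ethyl axial): E = 1.76 kcal/mol.
Chair II is the more stable (lower-energy) conformer, and in that chair the isopropyl group is equatorial.

equatorial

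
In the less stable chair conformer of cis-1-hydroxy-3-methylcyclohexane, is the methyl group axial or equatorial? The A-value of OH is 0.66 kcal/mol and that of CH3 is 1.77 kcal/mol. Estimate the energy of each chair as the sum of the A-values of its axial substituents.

axial

C1 and C3 have the same parity, so for the cis isomer the two substituents are e,e in one chair and a,a in the other.
Chair I (hydroxyl axial, methyl axial): E = 2.43 kcal/mol.
Chair II (hydroxyl equatorial, methyl equatorial): E = 0.00 kcal/mol.
Chair I is the less stable (higher-energy) conformer, and in that chair the methyl group is axial.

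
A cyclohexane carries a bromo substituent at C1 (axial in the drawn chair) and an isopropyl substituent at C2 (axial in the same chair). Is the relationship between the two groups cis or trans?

C1 and C2 have opposite parity, so their axial bonds point in opposite directions.
With opposite-parity carbons, two substituents on the same face are one axial and one equatorial; opposite faces give both axial or both equatorial.
Here the groups are axial/axial → opposite face → trans.

trans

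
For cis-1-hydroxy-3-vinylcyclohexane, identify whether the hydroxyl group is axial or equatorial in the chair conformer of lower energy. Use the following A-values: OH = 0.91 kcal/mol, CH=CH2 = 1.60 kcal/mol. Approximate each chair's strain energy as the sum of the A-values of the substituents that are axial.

equatorial

C1 and C3 have the same parity, so for the cis isomer the two substituents are e,e in one chair and a,a in the other.
Chair I (hydroxyl axial, vinyl axial): E = 2.51 kcal/mol.
Chair II (hydroxyl equatorial, vinyl equatorial): E = 0.00 kcal/mol.
Chair II is the more stable (lower-energy) conformer, and in that chair the hydroxyl group is equatorial.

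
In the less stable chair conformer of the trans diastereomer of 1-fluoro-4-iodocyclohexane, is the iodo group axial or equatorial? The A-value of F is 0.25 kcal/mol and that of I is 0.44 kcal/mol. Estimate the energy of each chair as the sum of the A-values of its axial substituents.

axial

C1 and C4 have opposite parity, so for the trans isomer the two substituents are e,e in one chair and a,a in the other.
Chair I (fluoro axial, iodo axial): E = 0.69 kcal/mol.
Chair II (fluoro equatorial, iodo equatorial): E = 0.00 kcal/mol.
Chair I is the less stable (higher-energy) conformer, and in that chair the iodo group is axial.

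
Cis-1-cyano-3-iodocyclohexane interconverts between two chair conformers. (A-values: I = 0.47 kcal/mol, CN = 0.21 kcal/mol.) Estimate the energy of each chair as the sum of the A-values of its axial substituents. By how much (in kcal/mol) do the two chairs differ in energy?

0.68 kcal/mol

C1 and C3 have the same parity, so for the cis isomer the two substituents are e,e in one chair and a,a in the other.
Chair I (iodo axial, cyano axial): E = 0.68 kcal/mol.
Chair II (iodo equatorial, cyano equatorial): E = 0.00 kcal/mol.
ΔE = 0.68 − 0.00 = 0.68 kcal/mol; chair II is more stable.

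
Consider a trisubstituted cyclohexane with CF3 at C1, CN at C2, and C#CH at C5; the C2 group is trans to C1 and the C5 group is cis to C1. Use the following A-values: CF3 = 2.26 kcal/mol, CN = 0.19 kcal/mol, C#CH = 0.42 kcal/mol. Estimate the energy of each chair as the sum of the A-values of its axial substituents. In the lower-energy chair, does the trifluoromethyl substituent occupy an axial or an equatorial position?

equatorial

Chair I (trifluoromethyl axial, cyano axial, ethynyl axial): E = 2.87 kcal/mol.
Chair II (trifluoromethyl equatorial, cyano equatorial, ethynyl equatorial): E = 0.00 kcal/mol.
Chair II is the more stable (lower-energy) conformer, and in that chair the trifluoromethyl group is equatorial.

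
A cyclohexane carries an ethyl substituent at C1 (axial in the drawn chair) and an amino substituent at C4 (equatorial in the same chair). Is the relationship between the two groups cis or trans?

C1 and C4 have opposite parity, so their axial bonds point in opposite directions.
With opposite-parity carbons, two substituents on the same face are one axial and one equatorial; opposite faces give both axial or both equatorial.
Here the groups are axial/equatorial → same face → cis.

cis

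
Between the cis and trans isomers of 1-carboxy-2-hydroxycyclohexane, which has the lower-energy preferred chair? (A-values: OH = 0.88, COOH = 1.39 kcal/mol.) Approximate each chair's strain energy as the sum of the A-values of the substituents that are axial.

At 1,2 positions (parity opposite): cis → (a,e or e,a); trans → (e,e or a,a).
Best chair for cis: E = 0.88 kcal/mol; best chair for trans: E = 0.00 kcal/mol.
The trans isomer is lower by 0.88 kcal/mol.

trans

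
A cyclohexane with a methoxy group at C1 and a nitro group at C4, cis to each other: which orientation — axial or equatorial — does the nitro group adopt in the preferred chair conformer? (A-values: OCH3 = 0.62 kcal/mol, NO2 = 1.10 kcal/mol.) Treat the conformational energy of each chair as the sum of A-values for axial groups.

equatorial

C1 and C4 have opposite parity, so for the cis isomer the two substituents are one axial and one equatorial in each chair.
Chair I (methoxy axial, nitro equatorial): E = 0.62 kcal/mol.
Chair II (methoxy equatorial, nitro axial): E = 1.10 kcal/mol.
Chair I is the more stable (lower-energy) conformer, and in that chair the nitro group is equatorial.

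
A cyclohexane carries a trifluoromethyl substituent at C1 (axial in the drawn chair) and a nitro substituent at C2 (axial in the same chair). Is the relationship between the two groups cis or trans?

trans

C1 and C2 have opposite parity, so their axial bonds point in opposite directions.
With opposite-parity carbons, two substituents on the same face are one axial and one equatorial; opposite faces give both axial or both equatorial.
Here the groups are axial/axial → opposite face → trans.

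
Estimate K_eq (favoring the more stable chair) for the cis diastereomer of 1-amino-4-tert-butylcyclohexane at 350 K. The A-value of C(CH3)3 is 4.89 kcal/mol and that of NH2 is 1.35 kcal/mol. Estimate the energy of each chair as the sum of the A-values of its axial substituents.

C1 and C4 have opposite parity, so for the cis isomer the two substituents are one axial and one equatorial in each chair.
Chair I (tert-butyl axial, amino equatorial): E = 4.89 kcal/mol; chair II (tert-butyl equatorial, amino axial): E = 1.35 kcal/mol.
ΔG = 3.54 kcal/mol between the two chairs.
K = exp(ΔG/RT) with R = 1.987×10⁻³ kcal mol⁻¹ K⁻¹ and T = 350 K gives K ≈ 162.

K ≈ 162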